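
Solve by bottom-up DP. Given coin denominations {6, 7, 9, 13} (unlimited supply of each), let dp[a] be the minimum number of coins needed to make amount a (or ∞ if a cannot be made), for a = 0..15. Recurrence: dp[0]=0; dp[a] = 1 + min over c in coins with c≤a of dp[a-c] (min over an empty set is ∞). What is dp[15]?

 a  0  1  2  3  4  5  6  7  8  9 10 11 12 13 14 15
dp  0  -  -  -  -  -  1  1  -  1  -  -  2  1  2  2
(- denotes ∞ / unreachable)

2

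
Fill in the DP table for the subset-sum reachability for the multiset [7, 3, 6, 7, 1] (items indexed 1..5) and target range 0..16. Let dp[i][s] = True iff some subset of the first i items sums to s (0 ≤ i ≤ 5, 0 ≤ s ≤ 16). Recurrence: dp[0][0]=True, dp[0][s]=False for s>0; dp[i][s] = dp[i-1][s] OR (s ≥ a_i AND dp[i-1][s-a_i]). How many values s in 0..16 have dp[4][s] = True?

9

i\s   0   1   2   3   4   5   6   7   8   9  10  11  12  13  14  15  16
  0   T   F   F   F   F   F   F   F   F   F   F   F   F   F   F   F   F
  1   T   F   F   F   F   F   F   T   F   F   F   F   F   F   F   F   F
  2   T   F   F   T   F   F   F   T   F   F   T   F   F   F   F   F   F
  3   T   F   F   T   F   F   T   T   F   T   T   F   F   T   F   F   T
  4   T   F   F   T   F   F   T   T   F   T   T   F   F   T   T   F   T
  5   T   T   F   T   T   F   T   T   T   T   T   T   F   T   T   T   T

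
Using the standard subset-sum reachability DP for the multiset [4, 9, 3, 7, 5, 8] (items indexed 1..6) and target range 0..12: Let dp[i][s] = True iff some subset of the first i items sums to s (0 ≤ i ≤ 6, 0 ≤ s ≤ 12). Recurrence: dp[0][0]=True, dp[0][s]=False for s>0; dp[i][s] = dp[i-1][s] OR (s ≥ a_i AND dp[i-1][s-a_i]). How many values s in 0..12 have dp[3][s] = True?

6

i\s   0   1   2   3   4   5   6   7   8   9  10  11  12
  0   T   F   F   F   F   F   F   F   F   F   F   F   F
  1   T   F   F   F   T   F   F   F   F   F   F   F   F
  2   T   F   F   F   T   F   F   F   F   T   F   F   F
  3   T   F   F   T   T   F   F   T   F   T   F   F   T
  4   T   F   F   T   T   F   F   T   F   T   T   T   T
  5   T   F   F   T   T   T   F   T   T   T   T   T   T
  6   T   F   F   T   T   T   F   T   T   T   T   T   T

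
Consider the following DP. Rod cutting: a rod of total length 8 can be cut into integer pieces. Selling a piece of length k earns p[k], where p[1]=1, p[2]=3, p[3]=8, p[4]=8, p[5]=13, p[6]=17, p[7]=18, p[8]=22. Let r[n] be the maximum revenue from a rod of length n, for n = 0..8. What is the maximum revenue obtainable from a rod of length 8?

   n    0    1    2    3    4    5    6    7    8
r[n]    0    1    3    8    9   13   17   18   22

22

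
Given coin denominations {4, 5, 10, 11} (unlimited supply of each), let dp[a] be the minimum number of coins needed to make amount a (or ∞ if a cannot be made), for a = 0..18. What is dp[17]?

 a  0  1  2  3  4  5  6  7  8  9 10 11 12 13 14 15 16 17 18
dp  0  -  -  -  1  1  -  -  2  2  1  1  3  3  2  2  2  4  3
(- denotes ∞ / unreachable)

4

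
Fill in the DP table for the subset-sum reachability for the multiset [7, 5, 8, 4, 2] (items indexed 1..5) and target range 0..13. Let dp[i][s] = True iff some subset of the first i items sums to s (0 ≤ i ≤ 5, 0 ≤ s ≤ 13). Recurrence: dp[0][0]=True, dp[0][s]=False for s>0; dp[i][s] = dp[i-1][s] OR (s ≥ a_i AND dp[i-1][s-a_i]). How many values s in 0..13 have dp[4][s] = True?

i\s   0   1   2   3   4   5   6   7   8   9  10  11  12  13
  0   T   F   F   F   F   F   F   F   F   F   F   F   F   F
  1   T   F   F   F   F   F   F   T   F   F   F   F   F   F
  2   T   F   F   F   F   T   F   T   F   F   F   F   T   F
  3   T   F   F   F   F   T   F   T   T   F   F   F   T   T
  4   T   F   F   F   T   T   F   T   T   T   F   T   T   T
  5   T   F   T   F   T   T   T   T   T   T   T   T   T   T

9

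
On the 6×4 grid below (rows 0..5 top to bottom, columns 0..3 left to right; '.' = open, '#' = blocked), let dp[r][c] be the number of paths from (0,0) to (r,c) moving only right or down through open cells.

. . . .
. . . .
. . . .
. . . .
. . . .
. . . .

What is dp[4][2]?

15

r\c   0   1   2   3
  0   1   1   1   1
  1   1   2   3   4
  2   1   3   6  10
  3   1   4  10  20
  4   1   5  15  35
  5   1   6  21  56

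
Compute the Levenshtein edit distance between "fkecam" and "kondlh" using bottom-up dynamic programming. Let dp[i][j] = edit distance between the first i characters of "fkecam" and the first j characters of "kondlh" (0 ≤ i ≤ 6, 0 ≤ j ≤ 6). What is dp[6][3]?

5

   ''  k  o  n  d  l  h
''  0  1  2  3  4  5  6
 f  1  1  2  3  4  5  6
 k  2  1  2  3  4  5  6
 e  3  2  2  3  4  5  6
 c  4  3  3  3  4  5  6
 a  5  4  4  4  4  5  6
 m  6  5  5  5  5  5  6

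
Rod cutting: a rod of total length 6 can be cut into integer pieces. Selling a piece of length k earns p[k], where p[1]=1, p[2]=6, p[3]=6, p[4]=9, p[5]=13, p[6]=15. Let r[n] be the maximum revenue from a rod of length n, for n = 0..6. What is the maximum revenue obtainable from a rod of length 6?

   n    0    1    2    3    4    5    6
r[n]    0    1    6    7   12   13   18

18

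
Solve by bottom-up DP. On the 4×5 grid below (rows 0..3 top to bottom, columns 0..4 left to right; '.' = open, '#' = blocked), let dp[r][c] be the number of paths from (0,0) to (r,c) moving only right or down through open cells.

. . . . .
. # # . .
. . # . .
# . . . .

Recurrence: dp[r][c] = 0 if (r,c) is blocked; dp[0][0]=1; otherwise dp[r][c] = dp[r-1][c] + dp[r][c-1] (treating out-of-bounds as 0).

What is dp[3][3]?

2

r\c   0   1   2   3   4
  0   1   1   1   1   1
  1   1   0   0   1   2
  2   1   1   0   1   3
  3   0   1   1   2   5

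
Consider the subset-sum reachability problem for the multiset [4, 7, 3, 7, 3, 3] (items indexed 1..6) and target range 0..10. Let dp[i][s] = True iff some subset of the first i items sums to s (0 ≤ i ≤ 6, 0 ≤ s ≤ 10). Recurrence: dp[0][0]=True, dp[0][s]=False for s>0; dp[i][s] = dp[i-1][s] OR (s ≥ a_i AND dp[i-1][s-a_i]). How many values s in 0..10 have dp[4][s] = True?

5

i\s   0   1   2   3   4   5   6   7   8   9  10
  0   T   F   F   F   F   F   F   F   F   F   F
  1   T   F   F   F   T   F   F   F   F   F   F
  2   T   F   F   F   T   F   F   T   F   F   F
  3   T   F   F   T   T   F   F   T   F   F   T
  4   T   F   F   T   T   F   F   T   F   F   T
  5   T   F   F   T   T   F   T   T   F   F   T
  6   T   F   F   T   T   F   T   T   F   T   T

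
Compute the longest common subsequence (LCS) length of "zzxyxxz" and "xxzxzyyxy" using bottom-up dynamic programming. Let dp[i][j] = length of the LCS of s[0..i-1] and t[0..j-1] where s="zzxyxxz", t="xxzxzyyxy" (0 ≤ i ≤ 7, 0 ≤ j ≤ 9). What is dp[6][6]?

3

   ''  x  x  z  x  z  y  y  x  y
''  0  0  0  0  0  0  0  0  0  0
 z  0  0  0  1  1  1  1  1  1  1
 z  0  0  0  1  1  2  2  2  2  2
 x  0  1  1  1  2  2  2  2  3  3
 y  0  1  1  1  2  2  3  3  3  4
 x  0  1  2  2  2  2  3  3  4  4
 x  0  1  2  2  3  3  3  3  4  4
 z  0  1  2  3  3  4  4  4  4  4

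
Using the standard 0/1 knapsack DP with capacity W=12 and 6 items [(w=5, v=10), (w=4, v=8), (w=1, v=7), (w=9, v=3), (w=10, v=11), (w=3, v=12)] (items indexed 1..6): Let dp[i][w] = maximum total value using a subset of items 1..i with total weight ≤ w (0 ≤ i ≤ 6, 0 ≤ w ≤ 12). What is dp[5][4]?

8

i\w   0   1   2   3   4   5   6   7   8   9  10  11  12
  0   0   0   0   0   0   0   0   0   0   0   0   0   0
  1   0   0   0   0   0  10  10  10  10  10  10  10  10
  2   0   0   0   0   8  10  10  10  10  18  18  18  18
  3   0   7   7   7   8  15  17  17  17  18  25  25  25
  4   0   7   7   7   8  15  17  17  17  18  25  25  25
  5   0   7   7   7   8  15  17  17  17  18  25  25  25
  6   0   7   7  12  19  19  19  20  27  29  29  29  30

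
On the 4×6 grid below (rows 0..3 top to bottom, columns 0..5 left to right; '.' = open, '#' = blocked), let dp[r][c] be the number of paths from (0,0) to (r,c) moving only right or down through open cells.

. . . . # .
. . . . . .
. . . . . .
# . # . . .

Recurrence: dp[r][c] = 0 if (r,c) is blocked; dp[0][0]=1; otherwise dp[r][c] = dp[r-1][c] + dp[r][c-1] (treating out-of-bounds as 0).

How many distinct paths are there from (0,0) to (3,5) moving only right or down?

r\c   0   1   2   3   4   5
  0   1   1   1   1   0   0
  1   1   2   3   4   4   4
  2   1   3   6  10  14  18
  3   0   3   0  10  24  42

42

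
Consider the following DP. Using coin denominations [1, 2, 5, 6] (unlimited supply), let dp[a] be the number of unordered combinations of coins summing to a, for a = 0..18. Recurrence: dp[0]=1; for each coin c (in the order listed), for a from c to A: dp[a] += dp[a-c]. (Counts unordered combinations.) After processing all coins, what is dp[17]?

37

after  coin     0     1     2     3     4     5     6     7     8     9    10    11    12    13    14    15    16    17    18
          1     1     1     1     1     1     1     1     1     1     1     1     1     1     1     1     1     1     1     1
          2     1     1     2     2     3     3     4     4     5     5     6     6     7     7     8     8     9     9    10
          5     1     1     2     2     3     4     5     6     7     8    10    11    13    14    16    18    20    22    24
          6     1     1     2     2     3     4     6     7     9    10    13    15    19    21    25    28    33    37    43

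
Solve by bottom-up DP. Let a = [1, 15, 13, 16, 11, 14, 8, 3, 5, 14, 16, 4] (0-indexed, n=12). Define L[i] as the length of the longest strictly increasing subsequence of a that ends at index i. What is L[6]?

   i    0    1    2    3    4    5    6    7    8    9   10   11
a[i]    1   15   13   16   11   14    8    3    5   14   16    4
L[i]    1    2    2    3    2    3    2    2    3    4    5    3

2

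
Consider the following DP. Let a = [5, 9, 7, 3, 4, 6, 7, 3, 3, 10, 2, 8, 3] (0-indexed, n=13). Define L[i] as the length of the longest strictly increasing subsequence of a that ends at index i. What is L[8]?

1

   i    0    1    2    3    4    5    6    7    8    9   10   11   12
a[i]    5    9    7    3    4    6    7    3    3   10    2    8    3
L[i]    1    2    2    1    2    3    4    1    1    5    1    5    2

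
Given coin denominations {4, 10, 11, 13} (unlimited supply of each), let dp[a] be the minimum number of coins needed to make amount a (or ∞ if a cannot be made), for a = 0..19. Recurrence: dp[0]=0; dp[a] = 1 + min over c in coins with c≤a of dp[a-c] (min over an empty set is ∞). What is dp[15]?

 a  0  1  2  3  4  5  6  7  8  9 10 11 12 13 14 15 16 17 18 19
dp  0  -  -  -  1  -  -  -  2  -  1  1  3  1  2  2  4  2  3  3
(- denotes ∞ / unreachable)

2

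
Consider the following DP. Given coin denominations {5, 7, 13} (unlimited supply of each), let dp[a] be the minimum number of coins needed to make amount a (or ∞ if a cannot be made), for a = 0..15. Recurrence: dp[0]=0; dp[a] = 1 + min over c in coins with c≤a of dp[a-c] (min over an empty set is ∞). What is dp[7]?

1

 a  0  1  2  3  4  5  6  7  8  9 10 11 12 13 14 15
dp  0  -  -  -  -  1  -  1  -  -  2  -  2  1  2  3
(- denotes ∞ / unreachable)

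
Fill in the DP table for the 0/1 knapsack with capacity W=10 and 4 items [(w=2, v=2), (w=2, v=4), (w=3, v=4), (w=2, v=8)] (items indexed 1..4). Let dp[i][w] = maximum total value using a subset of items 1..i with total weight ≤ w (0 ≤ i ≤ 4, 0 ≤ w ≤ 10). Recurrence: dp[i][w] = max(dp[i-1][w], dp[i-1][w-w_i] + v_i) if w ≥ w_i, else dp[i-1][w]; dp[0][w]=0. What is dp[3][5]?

i\w   0   1   2   3   4   5   6   7   8   9  10
  0   0   0   0   0   0   0   0   0   0   0   0
  1   0   0   2   2   2   2   2   2   2   2   2
  2   0   0   4   4   6   6   6   6   6   6   6
  3   0   0   4   4   6   8   8  10  10  10  10
  4   0   0   8   8  12  12  14  16  16  18  18

8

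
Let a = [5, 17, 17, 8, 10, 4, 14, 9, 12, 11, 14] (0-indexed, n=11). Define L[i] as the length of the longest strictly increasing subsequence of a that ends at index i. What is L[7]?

3

   i    0    1    2    3    4    5    6    7    8    9   10
a[i]    5   17   17    8   10    4   14    9   12   11   14
L[i]    1    2    2    2    3    1    4    3    4    4    5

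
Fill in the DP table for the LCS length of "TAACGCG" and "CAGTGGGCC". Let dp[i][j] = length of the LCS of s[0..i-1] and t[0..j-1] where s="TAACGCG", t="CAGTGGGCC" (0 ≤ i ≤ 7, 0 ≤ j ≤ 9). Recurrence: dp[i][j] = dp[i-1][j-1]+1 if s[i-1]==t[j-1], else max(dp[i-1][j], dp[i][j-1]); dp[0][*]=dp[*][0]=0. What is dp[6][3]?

2

   ''  C  A  G  T  G  G  G  C  C
''  0  0  0  0  0  0  0  0  0  0
 T  0  0  0  0  1  1  1  1  1  1
 A  0  0  1  1  1  1  1  1  1  1
 A  0  0  1  1  1  1  1  1  1  1
 C  0  1  1  1  1  1  1  1  2  2
 G  0  1  1  2  2  2  2  2  2  2
 C  0  1  1  2  2  2  2  2  3  3
 G  0  1  1  2  2  3  3  3  3  3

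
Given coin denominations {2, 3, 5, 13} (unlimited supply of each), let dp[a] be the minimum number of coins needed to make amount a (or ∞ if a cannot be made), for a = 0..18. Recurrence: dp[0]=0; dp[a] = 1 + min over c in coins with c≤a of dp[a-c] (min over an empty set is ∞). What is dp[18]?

2

 a  0  1  2  3  4  5  6  7  8  9 10 11 12 13 14 15 16 17 18
dp  0  -  1  1  2  1  2  2  2  3  2  3  3  1  4  2  2  3  2
(- denotes ∞ / unreachable)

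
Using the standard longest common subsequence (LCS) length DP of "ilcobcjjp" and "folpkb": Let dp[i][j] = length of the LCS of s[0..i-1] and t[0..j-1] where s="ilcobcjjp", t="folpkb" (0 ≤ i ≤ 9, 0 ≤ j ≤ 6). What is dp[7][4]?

   ''  f  o  l  p  k  b
''  0  0  0  0  0  0  0
 i  0  0  0  0  0  0  0
 l  0  0  0  1  1  1  1
 c  0  0  0  1  1  1  1
 o  0  0  1  1  1  1  1
 b  0  0  1  1  1  1  2
 c  0  0  1  1  1  1  2
 j  0  0  1  1  1  1  2
 j  0  0  1  1  1  1  2
 p  0  0  1  1  2  2  2

1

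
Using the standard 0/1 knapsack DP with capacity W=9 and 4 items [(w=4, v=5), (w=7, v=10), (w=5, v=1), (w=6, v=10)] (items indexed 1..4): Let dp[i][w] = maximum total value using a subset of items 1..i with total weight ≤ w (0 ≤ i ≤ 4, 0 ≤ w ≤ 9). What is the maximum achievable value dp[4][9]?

10

i\w   0   1   2   3   4   5   6   7   8   9
  0   0   0   0   0   0   0   0   0   0   0
  1   0   0   0   0   5   5   5   5   5   5
  2   0   0   0   0   5   5   5  10  10  10
  3   0   0   0   0   5   5   5  10  10  10
  4   0   0   0   0   5   5  10  10  10  10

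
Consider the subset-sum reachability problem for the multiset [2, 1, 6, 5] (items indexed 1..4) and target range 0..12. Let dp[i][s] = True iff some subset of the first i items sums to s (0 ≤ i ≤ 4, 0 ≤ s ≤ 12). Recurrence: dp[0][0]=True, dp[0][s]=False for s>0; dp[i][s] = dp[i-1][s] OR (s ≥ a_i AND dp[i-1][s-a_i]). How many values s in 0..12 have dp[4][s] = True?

11

i\s   0   1   2   3   4   5   6   7   8   9  10  11  12
  0   T   F   F   F   F   F   F   F   F   F   F   F   F
  1   T   F   T   F   F   F   F   F   F   F   F   F   F
  2   T   T   T   T   F   F   F   F   F   F   F   F   F
  3   T   T   T   T   F   F   T   T   T   T   F   F   F
  4   T   T   T   T   F   T   T   T   T   T   F   T   T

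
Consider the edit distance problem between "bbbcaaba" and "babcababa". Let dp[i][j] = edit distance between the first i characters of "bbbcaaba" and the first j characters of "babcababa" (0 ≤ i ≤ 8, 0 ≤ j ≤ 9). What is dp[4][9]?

   ''  b  a  b  c  a  b  a  b  a
''  0  1  2  3  4  5  6  7  8  9
 b  1  0  1  2  3  4  5  6  7  8
 b  2  1  1  1  2  3  4  5  6  7
 b  3  2  2  1  2  3  3  4  5  6
 c  4  3  3  2  1  2  3  4  5  6
 a  5  4  3  3  2  1  2  3  4  5
 a  6  5  4  4  3  2  2  2  3  4
 b  7  6  5  4  4  3  2  3  2  3
 a  8  7  6  5  5  4  3  2  3  2

6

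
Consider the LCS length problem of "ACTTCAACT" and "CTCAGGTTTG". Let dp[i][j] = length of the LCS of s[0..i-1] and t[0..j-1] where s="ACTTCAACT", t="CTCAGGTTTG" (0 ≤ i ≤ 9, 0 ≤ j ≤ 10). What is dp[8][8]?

   ''  C  T  C  A  G  G  T  T  T  G
''  0  0  0  0  0  0  0  0  0  0  0
 A  0  0  0  0  1  1  1  1  1  1  1
 C  0  1  1  1  1  1  1  1  1  1  1
 T  0  1  2  2  2  2  2  2  2  2  2
 T  0  1  2  2  2  2  2  3  3  3  3
 C  0  1  2  3  3  3  3  3  3  3  3
 A  0  1  2  3  4  4  4  4  4  4  4
 A  0  1  2  3  4  4  4  4  4  4  4
 C  0  1  2  3  4  4  4  4  4  4  4
 T  0  1  2  3  4  4  4  5  5  5  5

4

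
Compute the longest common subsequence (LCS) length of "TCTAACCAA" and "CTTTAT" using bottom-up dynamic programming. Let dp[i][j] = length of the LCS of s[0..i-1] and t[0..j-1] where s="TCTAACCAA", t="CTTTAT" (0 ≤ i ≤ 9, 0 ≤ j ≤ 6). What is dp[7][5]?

3

   ''  C  T  T  T  A  T
''  0  0  0  0  0  0  0
 T  0  0  1  1  1  1  1
 C  0  1  1  1  1  1  1
 T  0  1  2  2  2  2  2
 A  0  1  2  2  2  3  3
 A  0  1  2  2  2  3  3
 C  0  1  2  2  2  3  3
 C  0  1  2  2  2  3  3
 A  0  1  2  2  2  3  3
 A  0  1  2  2  2  3  3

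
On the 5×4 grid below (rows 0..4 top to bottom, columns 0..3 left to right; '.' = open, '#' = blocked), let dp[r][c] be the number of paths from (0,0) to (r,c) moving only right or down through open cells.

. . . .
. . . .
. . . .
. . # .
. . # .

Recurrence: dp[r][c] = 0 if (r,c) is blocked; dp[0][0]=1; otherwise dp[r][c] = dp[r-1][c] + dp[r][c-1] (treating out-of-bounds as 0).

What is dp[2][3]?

10

r\c   0   1   2   3
  0   1   1   1   1
  1   1   2   3   4
  2   1   3   6  10
  3   1   4   0  10
  4   1   5   0  10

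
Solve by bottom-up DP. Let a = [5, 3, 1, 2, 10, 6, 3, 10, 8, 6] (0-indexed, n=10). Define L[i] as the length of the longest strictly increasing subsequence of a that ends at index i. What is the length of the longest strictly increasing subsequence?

   i    0    1    2    3    4    5    6    7    8    9
a[i]    5    3    1    2   10    6    3   10    8    6
L[i]    1    1    1    2    3    3    3    4    4    4

4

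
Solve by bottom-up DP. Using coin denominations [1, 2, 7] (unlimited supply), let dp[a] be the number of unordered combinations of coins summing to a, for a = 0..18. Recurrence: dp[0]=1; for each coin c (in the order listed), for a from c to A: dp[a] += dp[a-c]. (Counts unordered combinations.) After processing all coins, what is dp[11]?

9

after  coin     0     1     2     3     4     5     6     7     8     9    10    11    12    13    14    15    16    17    18
          1     1     1     1     1     1     1     1     1     1     1     1     1     1     1     1     1     1     1     1
          2     1     1     2     2     3     3     4     4     5     5     6     6     7     7     8     8     9     9    10
          7     1     1     2     2     3     3     4     5     6     7     8     9    10    11    13    14    16    17    19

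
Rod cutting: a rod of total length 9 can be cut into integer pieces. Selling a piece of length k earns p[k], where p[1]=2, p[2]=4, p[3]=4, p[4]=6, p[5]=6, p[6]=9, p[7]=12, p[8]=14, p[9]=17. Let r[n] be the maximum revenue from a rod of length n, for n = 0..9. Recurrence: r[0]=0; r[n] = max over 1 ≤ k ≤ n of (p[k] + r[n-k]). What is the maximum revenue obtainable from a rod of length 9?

   n    0    1    2    3    4    5    6    7    8    9
r[n]    0    2    4    6    8   10   12   14   16   18

18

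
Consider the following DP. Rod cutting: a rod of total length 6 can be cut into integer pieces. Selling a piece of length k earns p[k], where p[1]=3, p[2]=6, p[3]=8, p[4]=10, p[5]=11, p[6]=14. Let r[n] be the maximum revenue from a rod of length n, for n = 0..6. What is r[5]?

15

   n    0    1    2    3    4    5    6
r[n]    0    3    6    9   12   15   18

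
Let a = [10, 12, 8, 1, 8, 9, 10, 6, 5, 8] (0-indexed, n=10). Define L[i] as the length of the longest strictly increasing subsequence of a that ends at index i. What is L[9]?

3

   i    0    1    2    3    4    5    6    7    8    9
a[i]   10   12    8    1    8    9   10    6    5    8
L[i]    1    2    1    1    2    3    4    2    2    3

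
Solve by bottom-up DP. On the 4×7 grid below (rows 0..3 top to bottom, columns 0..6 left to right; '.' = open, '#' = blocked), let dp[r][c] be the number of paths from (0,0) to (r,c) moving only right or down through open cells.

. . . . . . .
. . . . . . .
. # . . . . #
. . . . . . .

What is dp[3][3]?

11

r\c   0   1   2   3   4   5   6
  0   1   1   1   1   1   1   1
  1   1   2   3   4   5   6   7
  2   1   0   3   7  12  18   0
  3   1   1   4  11  23  41  41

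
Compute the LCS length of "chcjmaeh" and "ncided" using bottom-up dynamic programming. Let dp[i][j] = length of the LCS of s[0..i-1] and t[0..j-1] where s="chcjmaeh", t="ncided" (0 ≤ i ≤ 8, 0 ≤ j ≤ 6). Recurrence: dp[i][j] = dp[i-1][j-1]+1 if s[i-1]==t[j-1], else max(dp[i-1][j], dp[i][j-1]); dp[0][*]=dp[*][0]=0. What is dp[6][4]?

   ''  n  c  i  d  e  d
''  0  0  0  0  0  0  0
 c  0  0  1  1  1  1  1
 h  0  0  1  1  1  1  1
 c  0  0  1  1  1  1  1
 j  0  0  1  1  1  1  1
 m  0  0  1  1  1  1  1
 a  0  0  1  1  1  1  1
 e  0  0  1  1  1  2  2
 h  0  0  1  1  1  2  2

1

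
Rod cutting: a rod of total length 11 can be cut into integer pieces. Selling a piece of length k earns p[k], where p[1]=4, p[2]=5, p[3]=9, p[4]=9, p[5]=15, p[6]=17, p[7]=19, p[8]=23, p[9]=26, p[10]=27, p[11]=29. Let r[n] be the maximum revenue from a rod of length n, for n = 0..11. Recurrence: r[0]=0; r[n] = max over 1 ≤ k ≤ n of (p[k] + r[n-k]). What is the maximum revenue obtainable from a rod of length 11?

   n    0    1    2    3    4    5    6    7    8    9   10   11
r[n]    0    4    8   12   16   20   24   28   32   36   40   44

44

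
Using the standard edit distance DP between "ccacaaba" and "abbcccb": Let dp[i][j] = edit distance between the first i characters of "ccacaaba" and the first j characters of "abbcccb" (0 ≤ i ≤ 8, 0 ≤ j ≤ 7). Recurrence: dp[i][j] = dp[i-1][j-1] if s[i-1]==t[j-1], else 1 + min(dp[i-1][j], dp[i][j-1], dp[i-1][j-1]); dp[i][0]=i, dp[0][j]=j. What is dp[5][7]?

5

   ''  a  b  b  c  c  c  b
''  0  1  2  3  4  5  6  7
 c  1  1  2  3  3  4  5  6
 c  2  2  2  3  3  3  4  5
 a  3  2  3  3  4  4  4  5
 c  4  3  3  4  3  4  4  5
 a  5  4  4  4  4  4  5  5
 a  6  5  5  5  5  5  5  6
 b  7  6  5  5  6  6  6  5
 a  8  7  6  6  6  7  7  6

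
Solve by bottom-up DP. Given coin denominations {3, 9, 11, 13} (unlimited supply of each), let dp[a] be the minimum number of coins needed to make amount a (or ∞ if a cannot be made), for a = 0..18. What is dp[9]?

 a  0  1  2  3  4  5  6  7  8  9 10 11 12 13 14 15 16 17 18
dp  0  -  -  1  -  -  2  -  -  1  -  1  2  1  2  3  2  3  2
(- denotes ∞ / unreachable)

1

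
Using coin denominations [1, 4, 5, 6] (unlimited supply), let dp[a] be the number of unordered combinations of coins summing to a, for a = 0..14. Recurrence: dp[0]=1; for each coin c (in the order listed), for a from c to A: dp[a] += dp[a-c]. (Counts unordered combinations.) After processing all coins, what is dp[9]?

6

after  coin     0     1     2     3     4     5     6     7     8     9    10    11    12    13    14
          1     1     1     1     1     1     1     1     1     1     1     1     1     1     1     1
          4     1     1     1     1     2     2     2     2     3     3     3     3     4     4     4
          5     1     1     1     1     2     3     3     3     4     5     6     6     7     8     9
          6     1     1     1     1     2     3     4     4     5     6     8     9    11    12    14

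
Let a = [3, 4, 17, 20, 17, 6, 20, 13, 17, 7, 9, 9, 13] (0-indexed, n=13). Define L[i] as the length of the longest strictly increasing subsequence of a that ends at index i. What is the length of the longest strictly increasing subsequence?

   i    0    1    2    3    4    5    6    7    8    9   10   11   12
a[i]    3    4   17   20   17    6   20   13   17    7    9    9   13
L[i]    1    2    3    4    3    3    4    4    5    4    5    5    6

6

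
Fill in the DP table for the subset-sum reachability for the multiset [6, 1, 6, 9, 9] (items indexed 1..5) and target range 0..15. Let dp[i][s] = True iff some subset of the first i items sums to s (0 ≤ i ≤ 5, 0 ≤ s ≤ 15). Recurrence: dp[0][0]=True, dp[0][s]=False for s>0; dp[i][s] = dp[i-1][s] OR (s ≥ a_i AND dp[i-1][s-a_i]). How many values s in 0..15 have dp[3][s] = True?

6

i\s   0   1   2   3   4   5   6   7   8   9  10  11  12  13  14  15
  0   T   F   F   F   F   F   F   F   F   F   F   F   F   F   F   F
  1   T   F   F   F   F   F   T   F   F   F   F   F   F   F   F   F
  2   T   T   F   F   F   F   T   T   F   F   F   F   F   F   F   F
  3   T   T   F   F   F   F   T   T   F   F   F   F   T   T   F   F
  4   T   T   F   F   F   F   T   T   F   T   T   F   T   T   F   T
  5   T   T   F   F   F   F   T   T   F   T   T   F   T   T   F   T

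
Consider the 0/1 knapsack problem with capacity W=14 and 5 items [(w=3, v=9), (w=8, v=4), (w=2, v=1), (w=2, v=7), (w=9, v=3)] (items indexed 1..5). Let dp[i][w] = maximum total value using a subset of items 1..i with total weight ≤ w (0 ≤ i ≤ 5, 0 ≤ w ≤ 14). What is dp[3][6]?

i\w   0   1   2   3   4   5   6   7   8   9  10  11  12  13  14
  0   0   0   0   0   0   0   0   0   0   0   0   0   0   0   0
  1   0   0   0   9   9   9   9   9   9   9   9   9   9   9   9
  2   0   0   0   9   9   9   9   9   9   9   9  13  13  13  13
  3   0   0   1   9   9  10  10  10  10  10  10  13  13  14  14
  4   0   0   7   9   9  16  16  17  17  17  17  17  17  20  20
  5   0   0   7   9   9  16  16  17  17  17  17  17  17  20  20

10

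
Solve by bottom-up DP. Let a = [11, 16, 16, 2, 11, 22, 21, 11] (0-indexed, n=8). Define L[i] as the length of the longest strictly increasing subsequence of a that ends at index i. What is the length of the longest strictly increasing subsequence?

3

   i    0    1    2    3    4    5    6    7
a[i]   11   16   16    2   11   22   21   11
L[i]    1    2    2    1    2    3    3    2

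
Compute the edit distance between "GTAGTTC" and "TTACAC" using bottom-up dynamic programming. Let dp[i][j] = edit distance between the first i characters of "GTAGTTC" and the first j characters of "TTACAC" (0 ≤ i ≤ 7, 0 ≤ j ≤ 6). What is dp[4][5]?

3

   ''  T  T  A  C  A  C
''  0  1  2  3  4  5  6
 G  1  1  2  3  4  5  6
 T  2  1  1  2  3  4  5
 A  3  2  2  1  2  3  4
 G  4  3  3  2  2  3  4
 T  5  4  3  3  3  3  4
 T  6  5  4  4  4  4  4
 C  7  6  5  5  4  5  4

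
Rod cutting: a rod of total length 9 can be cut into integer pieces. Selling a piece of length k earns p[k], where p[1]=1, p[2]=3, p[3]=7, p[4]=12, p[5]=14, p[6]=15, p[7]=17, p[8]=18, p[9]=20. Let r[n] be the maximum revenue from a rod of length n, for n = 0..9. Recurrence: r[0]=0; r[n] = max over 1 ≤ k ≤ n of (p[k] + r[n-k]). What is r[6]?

   n    0    1    2    3    4    5    6    7    8    9
r[n]    0    1    3    7   12   14   15   19   24   26

15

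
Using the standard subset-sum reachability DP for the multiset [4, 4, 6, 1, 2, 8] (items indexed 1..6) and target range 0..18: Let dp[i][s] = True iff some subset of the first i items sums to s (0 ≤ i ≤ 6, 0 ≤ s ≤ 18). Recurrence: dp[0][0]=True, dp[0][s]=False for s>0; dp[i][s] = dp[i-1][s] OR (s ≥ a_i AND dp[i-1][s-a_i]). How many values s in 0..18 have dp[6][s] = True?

i\s   0   1   2   3   4   5   6   7   8   9  10  11  12  13  14  15  16  17  18
  0   T   F   F   F   F   F   F   F   F   F   F   F   F   F   F   F   F   F   F
  1   T   F   F   F   T   F   F   F   F   F   F   F   F   F   F   F   F   F   F
  2   T   F   F   F   T   F   F   F   T   F   F   F   F   F   F   F   F   F   F
  3   T   F   F   F   T   F   T   F   T   F   T   F   F   F   T   F   F   F   F
  4   T   T   F   F   T   T   T   T   T   T   T   T   F   F   T   T   F   F   F
  5   T   T   T   T   T   T   T   T   T   T   T   T   T   T   T   T   T   T   F
  6   T   T   T   T   T   T   T   T   T   T   T   T   T   T   T   T   T   T   T

19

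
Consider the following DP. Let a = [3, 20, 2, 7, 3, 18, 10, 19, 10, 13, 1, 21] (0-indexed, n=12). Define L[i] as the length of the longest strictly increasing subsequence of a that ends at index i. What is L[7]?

   i    0    1    2    3    4    5    6    7    8    9   10   11
a[i]    3   20    2    7    3   18   10   19   10   13    1   21
L[i]    1    2    1    2    2    3    3    4    3    4    1    5

4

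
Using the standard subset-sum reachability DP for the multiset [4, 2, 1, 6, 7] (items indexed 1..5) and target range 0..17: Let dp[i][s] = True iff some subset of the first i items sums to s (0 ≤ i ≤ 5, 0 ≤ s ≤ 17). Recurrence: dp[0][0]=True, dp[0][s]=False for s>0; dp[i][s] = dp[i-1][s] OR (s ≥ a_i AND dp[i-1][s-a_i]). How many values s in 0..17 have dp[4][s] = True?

14

i\s   0   1   2   3   4   5   6   7   8   9  10  11  12  13  14  15  16  17
  0   T   F   F   F   F   F   F   F   F   F   F   F   F   F   F   F   F   F
  1   T   F   F   F   T   F   F   F   F   F   F   F   F   F   F   F   F   F
  2   T   F   T   F   T   F   T   F   F   F   F   F   F   F   F   F   F   F
  3   T   T   T   T   T   T   T   T   F   F   F   F   F   F   F   F   F   F
  4   T   T   T   T   T   T   T   T   T   T   T   T   T   T   F   F   F   F
  5   T   T   T   T   T   T   T   T   T   T   T   T   T   T   T   T   T   T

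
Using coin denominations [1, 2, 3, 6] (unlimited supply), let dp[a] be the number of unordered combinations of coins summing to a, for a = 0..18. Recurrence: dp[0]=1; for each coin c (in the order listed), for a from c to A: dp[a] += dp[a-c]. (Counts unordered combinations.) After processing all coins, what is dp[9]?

15

after  coin     0     1     2     3     4     5     6     7     8     9    10    11    12    13    14    15    16    17    18
          1     1     1     1     1     1     1     1     1     1     1     1     1     1     1     1     1     1     1     1
          2     1     1     2     2     3     3     4     4     5     5     6     6     7     7     8     8     9     9    10
          3     1     1     2     3     4     5     7     8    10    12    14    16    19    21    24    27    30    33    37
          6     1     1     2     3     4     5     8     9    12    15    18    21    27    30    36    42    48    54    64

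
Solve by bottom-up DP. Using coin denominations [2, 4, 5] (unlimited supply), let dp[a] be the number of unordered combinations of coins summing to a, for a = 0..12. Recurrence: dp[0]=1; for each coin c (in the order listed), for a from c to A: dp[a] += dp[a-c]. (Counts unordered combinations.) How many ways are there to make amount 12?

5

after  coin     0     1     2     3     4     5     6     7     8     9    10    11    12
          2     1     0     1     0     1     0     1     0     1     0     1     0     1
          4     1     0     1     0     2     0     2     0     3     0     3     0     4
          5     1     0     1     0     2     1     2     1     3     2     4     2     5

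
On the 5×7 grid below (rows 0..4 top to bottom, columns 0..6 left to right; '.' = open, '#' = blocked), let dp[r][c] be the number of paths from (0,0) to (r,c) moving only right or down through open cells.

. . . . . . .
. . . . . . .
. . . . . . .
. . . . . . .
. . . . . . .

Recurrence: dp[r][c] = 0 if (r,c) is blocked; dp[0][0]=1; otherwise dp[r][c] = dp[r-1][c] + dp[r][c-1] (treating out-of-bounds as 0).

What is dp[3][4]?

r\c   0   1   2   3   4   5   6
  0   1   1   1   1   1   1   1
  1   1   2   3   4   5   6   7
  2   1   3   6  10  15  21  28
  3   1   4  10  20  35  56  84
  4   1   5  15  35  70 126 210

35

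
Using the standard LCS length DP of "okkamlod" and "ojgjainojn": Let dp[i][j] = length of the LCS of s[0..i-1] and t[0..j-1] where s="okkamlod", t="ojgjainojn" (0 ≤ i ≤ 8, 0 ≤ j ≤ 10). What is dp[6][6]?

   ''  o  j  g  j  a  i  n  o  j  n
''  0  0  0  0  0  0  0  0  0  0  0
 o  0  1  1  1  1  1  1  1  1  1  1
 k  0  1  1  1  1  1  1  1  1  1  1
 k  0  1  1  1  1  1  1  1  1  1  1
 a  0  1  1  1  1  2  2  2  2  2  2
 m  0  1  1  1  1  2  2  2  2  2  2
 l  0  1  1  1  1  2  2  2  2  2  2
 o  0  1  1  1  1  2  2  2  3  3  3
 d  0  1  1  1  1  2  2  2  3  3  3

2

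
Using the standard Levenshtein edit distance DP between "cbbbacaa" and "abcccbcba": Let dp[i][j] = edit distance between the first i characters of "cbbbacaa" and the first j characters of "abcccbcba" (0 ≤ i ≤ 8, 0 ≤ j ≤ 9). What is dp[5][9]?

5

   ''  a  b  c  c  c  b  c  b  a
''  0  1  2  3  4  5  6  7  8  9
 c  1  1  2  2  3  4  5  6  7  8
 b  2  2  1  2  3  4  4  5  6  7
 b  3  3  2  2  3  4  4  5  5  6
 b  4  4  3  3  3  4  4  5  5  6
 a  5  4  4  4  4  4  5  5  6  5
 c  6  5  5  4  4  4  5  5  6  6
 a  7  6  6  5  5  5  5  6  6  6
 a  8  7  7  6  6  6  6  6  7  6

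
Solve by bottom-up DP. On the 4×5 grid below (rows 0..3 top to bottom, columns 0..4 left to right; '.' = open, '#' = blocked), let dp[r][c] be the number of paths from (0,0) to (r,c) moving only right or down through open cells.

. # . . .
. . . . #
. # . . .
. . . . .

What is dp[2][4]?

r\c   0   1   2   3   4
  0   1   0   0   0   0
  1   1   1   1   1   0
  2   1   0   1   2   2
  3   1   1   2   4   6

2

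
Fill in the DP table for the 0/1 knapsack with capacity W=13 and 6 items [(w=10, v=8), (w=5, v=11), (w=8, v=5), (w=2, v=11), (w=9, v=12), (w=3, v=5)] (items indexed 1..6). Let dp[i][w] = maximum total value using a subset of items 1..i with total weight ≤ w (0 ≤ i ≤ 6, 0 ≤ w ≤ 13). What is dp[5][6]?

11

i\w   0   1   2   3   4   5   6   7   8   9  10  11  12  13
  0   0   0   0   0   0   0   0   0   0   0   0   0   0   0
  1   0   0   0   0   0   0   0   0   0   0   8   8   8   8
  2   0   0   0   0   0  11  11  11  11  11  11  11  11  11
  3   0   0   0   0   0  11  11  11  11  11  11  11  11  16
  4   0   0  11  11  11  11  11  22  22  22  22  22  22  22
  5   0   0  11  11  11  11  11  22  22  22  22  23  23  23
  6   0   0  11  11  11  16  16  22  22  22  27  27  27  27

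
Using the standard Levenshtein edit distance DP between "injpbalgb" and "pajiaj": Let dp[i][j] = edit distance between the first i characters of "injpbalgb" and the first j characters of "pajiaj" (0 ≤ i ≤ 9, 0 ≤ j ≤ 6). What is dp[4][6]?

5

   ''  p  a  j  i  a  j
''  0  1  2  3  4  5  6
 i  1  1  2  3  3  4  5
 n  2  2  2  3  4  4  5
 j  3  3  3  2  3  4  4
 p  4  3  4  3  3  4  5
 b  5  4  4  4  4  4  5
 a  6  5  4  5  5  4  5
 l  7  6  5  5  6  5  5
 g  8  7  6  6  6  6  6
 b  9  8  7  7  7  7  7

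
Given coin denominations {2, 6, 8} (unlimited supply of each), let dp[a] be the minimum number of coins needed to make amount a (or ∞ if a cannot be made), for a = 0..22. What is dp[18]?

 a  0  1  2  3  4  5  6  7  8  9 10 11 12 13 14 15 16 17 18 19 20 21 22
dp  0  -  1  -  2  -  1  -  1  -  2  -  2  -  2  -  2  -  3  -  3  -  3
(- denotes ∞ / unreachable)

3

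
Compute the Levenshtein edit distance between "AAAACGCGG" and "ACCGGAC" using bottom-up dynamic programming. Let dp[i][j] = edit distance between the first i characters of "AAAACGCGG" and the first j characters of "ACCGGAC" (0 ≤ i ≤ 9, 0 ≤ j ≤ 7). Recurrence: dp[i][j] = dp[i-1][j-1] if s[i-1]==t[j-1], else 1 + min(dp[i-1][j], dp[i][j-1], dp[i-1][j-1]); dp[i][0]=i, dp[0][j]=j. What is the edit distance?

   ''  A  C  C  G  G  A  C
''  0  1  2  3  4  5  6  7
 A  1  0  1  2  3  4  5  6
 A  2  1  1  2  3  4  4  5
 A  3  2  2  2  3  4  4  5
 A  4  3  3  3  3  4  4  5
 C  5  4  3  3  4  4  5  4
 G  6  5  4  4  3  4  5  5
 C  7  6  5  4  4  4  5  5
 G  8  7  6  5  4  4  5  6
 G  9  8  7  6  5  4  5  6

6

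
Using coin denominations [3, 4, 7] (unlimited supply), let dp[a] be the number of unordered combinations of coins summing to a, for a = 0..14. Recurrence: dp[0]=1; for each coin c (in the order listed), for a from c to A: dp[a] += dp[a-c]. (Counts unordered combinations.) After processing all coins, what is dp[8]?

after  coin     0     1     2     3     4     5     6     7     8     9    10    11    12    13    14
          3     1     0     0     1     0     0     1     0     0     1     0     0     1     0     0
          4     1     0     0     1     1     0     1     1     1     1     1     1     2     1     1
          7     1     0     0     1     1     0     1     2     1     1     2     2     2     2     3

1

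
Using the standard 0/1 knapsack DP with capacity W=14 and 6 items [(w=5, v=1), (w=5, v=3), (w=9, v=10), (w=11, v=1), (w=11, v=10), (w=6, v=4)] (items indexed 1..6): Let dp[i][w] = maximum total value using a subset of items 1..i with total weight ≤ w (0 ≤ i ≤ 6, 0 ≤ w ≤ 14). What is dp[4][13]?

10

i\w   0   1   2   3   4   5   6   7   8   9  10  11  12  13  14
  0   0   0   0   0   0   0   0   0   0   0   0   0   0   0   0
  1   0   0   0   0   0   1   1   1   1   1   1   1   1   1   1
  2   0   0   0   0   0   3   3   3   3   3   4   4   4   4   4
  3   0   0   0   0   0   3   3   3   3  10  10  10  10  10  13
  4   0   0   0   0   0   3   3   3   3  10  10  10  10  10  13
  5   0   0   0   0   0   3   3   3   3  10  10  10  10  10  13
  6   0   0   0   0   0   3   4   4   4  10  10  10  10  10  13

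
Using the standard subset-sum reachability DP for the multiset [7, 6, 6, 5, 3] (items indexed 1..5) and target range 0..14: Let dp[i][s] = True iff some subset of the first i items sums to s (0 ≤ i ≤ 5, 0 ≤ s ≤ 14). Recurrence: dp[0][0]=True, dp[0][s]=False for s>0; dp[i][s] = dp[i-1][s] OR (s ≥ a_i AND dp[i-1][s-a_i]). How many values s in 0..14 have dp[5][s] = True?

12

i\s   0   1   2   3   4   5   6   7   8   9  10  11  12  13  14
  0   T   F   F   F   F   F   F   F   F   F   F   F   F   F   F
  1   T   F   F   F   F   F   F   T   F   F   F   F   F   F   F
  2   T   F   F   F   F   F   T   T   F   F   F   F   F   T   F
  3   T   F   F   F   F   F   T   T   F   F   F   F   T   T   F
  4   T   F   F   F   F   T   T   T   F   F   F   T   T   T   F
  5   T   F   F   T   F   T   T   T   T   T   T   T   T   T   T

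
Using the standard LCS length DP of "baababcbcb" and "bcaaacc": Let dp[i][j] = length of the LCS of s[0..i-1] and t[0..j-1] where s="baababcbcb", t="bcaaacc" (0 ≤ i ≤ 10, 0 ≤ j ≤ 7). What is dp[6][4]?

3

   ''  b  c  a  a  a  c  c
''  0  0  0  0  0  0  0  0
 b  0  1  1  1  1  1  1  1
 a  0  1  1  2  2  2  2  2
 a  0  1  1  2  3  3  3  3
 b  0  1  1  2  3  3  3  3
 a  0  1  1  2  3  4  4  4
 b  0  1  1  2  3  4  4  4
 c  0  1  2  2  3  4  5  5
 b  0  1  2  2  3  4  5  5
 c  0  1  2  2  3  4  5  6
 b  0  1  2  2  3  4  5  6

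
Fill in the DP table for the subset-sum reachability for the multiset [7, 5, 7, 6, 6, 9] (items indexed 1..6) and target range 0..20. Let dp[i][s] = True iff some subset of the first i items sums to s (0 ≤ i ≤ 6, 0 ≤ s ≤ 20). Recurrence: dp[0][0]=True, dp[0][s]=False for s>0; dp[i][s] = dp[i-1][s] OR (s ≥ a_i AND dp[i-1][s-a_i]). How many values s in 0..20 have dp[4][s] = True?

11

i\s   0   1   2   3   4   5   6   7   8   9  10  11  12  13  14  15  16  17  18  19  20
  0   T   F   F   F   F   F   F   F   F   F   F   F   F   F   F   F   F   F   F   F   F
  1   T   F   F   F   F   F   F   T   F   F   F   F   F   F   F   F   F   F   F   F   F
  2   T   F   F   F   F   T   F   T   F   F   F   F   T   F   F   F   F   F   F   F   F
  3   T   F   F   F   F   T   F   T   F   F   F   F   T   F   T   F   F   F   F   T   F
  4   T   F   F   F   F   T   T   T   F   F   F   T   T   T   T   F   F   F   T   T   T
  5   T   F   F   F   F   T   T   T   F   F   F   T   T   T   T   F   F   T   T   T   T
  6   T   F   F   F   F   T   T   T   F   T   F   T   T   T   T   T   T   T   T   T   T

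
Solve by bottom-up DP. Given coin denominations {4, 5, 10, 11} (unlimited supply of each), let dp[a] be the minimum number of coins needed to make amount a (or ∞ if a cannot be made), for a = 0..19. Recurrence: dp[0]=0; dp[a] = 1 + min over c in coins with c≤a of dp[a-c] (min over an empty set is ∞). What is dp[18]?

3

 a  0  1  2  3  4  5  6  7  8  9 10 11 12 13 14 15 16 17 18 19
dp  0  -  -  -  1  1  -  -  2  2  1  1  3  3  2  2  2  4  3  3
(- denotes ∞ / unreachable)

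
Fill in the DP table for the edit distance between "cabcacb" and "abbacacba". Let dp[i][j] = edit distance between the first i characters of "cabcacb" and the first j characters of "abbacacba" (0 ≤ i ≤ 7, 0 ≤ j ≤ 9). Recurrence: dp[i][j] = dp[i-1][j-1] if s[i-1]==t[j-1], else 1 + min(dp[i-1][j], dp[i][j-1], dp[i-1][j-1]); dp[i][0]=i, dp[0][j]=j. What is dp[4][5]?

3

   ''  a  b  b  a  c  a  c  b  a
''  0  1  2  3  4  5  6  7  8  9
 c  1  1  2  3  4  4  5  6  7  8
 a  2  1  2  3  3  4  4  5  6  7
 b  3  2  1  2  3  4  5  5  5  6
 c  4  3  2  2  3  3  4  5  6  6
 a  5  4  3  3  2  3  3  4  5  6
 c  6  5  4  4  3  2  3  3  4  5
 b  7  6  5  4  4  3  3  4  3  4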